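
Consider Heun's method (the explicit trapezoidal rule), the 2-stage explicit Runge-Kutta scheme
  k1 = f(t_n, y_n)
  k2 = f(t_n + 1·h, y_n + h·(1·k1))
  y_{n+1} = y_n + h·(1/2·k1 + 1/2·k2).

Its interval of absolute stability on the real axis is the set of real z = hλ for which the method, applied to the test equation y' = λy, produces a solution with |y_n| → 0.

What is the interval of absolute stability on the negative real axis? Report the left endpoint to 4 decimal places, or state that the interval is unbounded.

On y'=λy, z=hλ:
  order 2, 2-stage ⇒ R(z)=1+z+z^2/2
  (e.g. R(-1.53)=0.64045, |R|=0.64045)

Boundary: |R(x)|=1, x<0.
x=-1.53: |R|=0.6404
|R(-1.19)|=0.5181 |R(-1.14)|=0.5098 |R(-0.78)|=0.5242
Bisect:
  x_lo=-2.3581 |R|=1.4222  x_hi=-0.3243 |R|=0.7283
  mid=-1.34120 |R|=0.55821 →hi
  mid=-1.84963 |R|=0.86094 →hi
  mid=-2.10385 |R|=1.10924 →lo
  mid=-1.97674 |R|=0.97701 →hi
  mid=-2.04029 |R|=1.04110 →lo
  mid=-2.00851 |R|=1.00855 →lo
  mid=-1.99263 |R|=0.99265 →hi
  ...
  [-2.00007,-1.99995] ⇒ x*=-2.0000
Interval (-2.0000, 0).

z∈(-2.0000,0).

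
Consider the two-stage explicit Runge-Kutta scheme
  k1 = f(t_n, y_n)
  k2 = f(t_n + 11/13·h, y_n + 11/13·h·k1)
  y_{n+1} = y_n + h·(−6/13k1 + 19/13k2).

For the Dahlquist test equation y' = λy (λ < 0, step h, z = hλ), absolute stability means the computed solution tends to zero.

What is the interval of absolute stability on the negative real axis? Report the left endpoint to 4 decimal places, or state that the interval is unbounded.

On y'=λy, z=hλ:
  k1=λy_n ⇒ h·k1=z·y_n;  k2=λ(1+11/13z)y_n ⇒ h·k2=z(1+11/13z)y_n
  y_{n+1}/y_n = 1 − 6/13z + 19/13z(1+11/13z) = 1 + z + 209/169z²
  Hence R(z) = 1 + z + 209/169z².

Need |R(x)|<1, x<0.
x=-1.74: |R|=3.0042
R=1: x+209/169x²=0 ⇒ x=−169/209=-0.8086; min R=1−1/(4·209/169)=0.7978>−1
Confirm numerically:
  x=-0.735: |R|=0.93309 <1
  x=-0.612: |R|=0.85119 <1
  x=-0.554: |R|=0.82556 <1
  x=-0.420: |R|=0.79815 <1
  x=-1.406: |R|=2.03873 >1
  x=-1.031: |R|=1.28355 >1
Interval (-0.8086, 0).

(-0.8086, 0).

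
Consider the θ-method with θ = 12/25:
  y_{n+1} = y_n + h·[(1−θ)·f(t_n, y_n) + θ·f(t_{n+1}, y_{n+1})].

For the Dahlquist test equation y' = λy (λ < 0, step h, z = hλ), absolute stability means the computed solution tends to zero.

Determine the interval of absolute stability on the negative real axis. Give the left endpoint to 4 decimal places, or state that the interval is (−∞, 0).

Test eqn y'=λy, z=hλ:
  y_{n+1} = y_n + z·[13/25·y_n + 12/25·y_{n+1}] ⇒ (1 − 12/25z)y_{n+1} = (1 + 13/25z)y_n
  Hence R(z) = (1 + 13/25z)/(1 − 12/25z).

Find x<0 with |R(x)|<1.
x=-0.32: |R|=0.7226
R=−1: 1+13/25x = −1+12/25x ⇒ -1/25x=2 ⇒ x=2/(-1/25)=-50.0000
Confirm numerically:
  x=-44.851: |R|=0.99086 <1
  x=-42.848: |R|=0.98674 <1
  x=-21.744: |R|=0.90118 <1
  x=-50.570: |R|=1.00090 >1
  x=-50.386: |R|=1.00061 >1
  x=-50.139: |R|=1.00022 >1
Interval (-50.0000, 0).

(-50.0000, 0).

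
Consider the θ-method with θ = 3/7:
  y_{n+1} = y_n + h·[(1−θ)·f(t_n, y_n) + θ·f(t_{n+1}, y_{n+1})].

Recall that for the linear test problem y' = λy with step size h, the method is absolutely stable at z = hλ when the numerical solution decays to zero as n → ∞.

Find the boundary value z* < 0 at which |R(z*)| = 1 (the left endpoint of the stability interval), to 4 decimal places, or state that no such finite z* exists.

On y'=λy, z=hλ:
  y_{n+1} = y_n + z·[4/7·y_n + 3/7·y_{n+1}] ⇒ (1 − 3/7z)y_{n+1} = (1 + 4/7z)y_n
  R(z) = (1 + 4/7z)/(1 − 3/7z).

Boundary: |R(x)|=1, x<0.
x=-1.23: |R|=0.1946
R=−1: 1+4/7x = −1+3/7x ⇒ -1/7x=2 ⇒ x=2/(-1/7)=-14.0000
Confirm numerically:
  x=-10.616: |R|=0.91289 <1
  x=-10.210: |R|=0.89928 <1
  x=-5.802: |R|=0.66410 <1
  x=-14.543: |R|=1.01073 >1
  x=-14.306: |R|=1.00613 >1
So |R|<1 on (-14.0000, 0).

left endpoint -14.0000.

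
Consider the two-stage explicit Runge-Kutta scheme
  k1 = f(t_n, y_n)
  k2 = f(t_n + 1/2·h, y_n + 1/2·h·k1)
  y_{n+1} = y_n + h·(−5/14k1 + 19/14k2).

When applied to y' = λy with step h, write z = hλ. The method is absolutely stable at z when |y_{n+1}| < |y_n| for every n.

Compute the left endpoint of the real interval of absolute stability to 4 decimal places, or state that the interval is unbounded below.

z* = -1.4737.

With y'=λy (z=hλ):
  k1=λy_n ⇒ h·k1=z·y_n;  k2=λ(1+1/2z)y_n ⇒ h·k2=z(1+1/2z)y_n
  y_{n+1}/y_n = 1 − 5/14z + 19/14z(1+1/2z) = 1 + z + 19/28z²
  R(z) = 1 + z + 19/28z².

Boundary: |R(x)|=1, x<0.
x=-0.54: |R|=0.6579
R=1: x+19/28x²=0 ⇒ x=−28/19=-1.4737; min R=1−1/(4·19/28)=0.6316>−1
Confirm numerically:
  x=-1.066: |R|=0.70510 <1
  x=-0.877: |R|=0.64491 <1
  x=-0.783: |R|=0.63302 <1
  x=-0.687: |R|=0.63326 <1
  x=-1.860: |R|=1.48759 >1
  x=-1.694: |R|=1.25325 >1
Interval (-1.4737, 0).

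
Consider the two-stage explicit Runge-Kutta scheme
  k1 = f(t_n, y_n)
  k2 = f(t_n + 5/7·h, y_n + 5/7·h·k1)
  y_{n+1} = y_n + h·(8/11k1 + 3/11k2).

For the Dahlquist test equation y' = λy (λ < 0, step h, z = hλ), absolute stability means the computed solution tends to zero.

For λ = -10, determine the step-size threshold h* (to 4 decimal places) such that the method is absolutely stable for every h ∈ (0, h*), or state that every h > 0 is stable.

With y'=λy (z=hλ):
  k1=λy_n ⇒ h·k1=z·y_n;  k2=λ(1+5/7z)y_n ⇒ h·k2=z(1+5/7z)y_n
  y_{n+1}/y_n = 1 + 8/11z + 3/11z(1+5/7z) = 1 + z + 15/77z²
  Hence R(z) = 1 + z + 15/77z².

Find x<0 with |R(x)|<1.
x=-0.76: |R|=0.3525
R=1: x+15/77x²=0 ⇒ x=−77/15=-5.1333; min R=1−1/(4·15/77)=-0.2833>−1
Confirm numerically:
  x=-3.705: |R|=0.03090 <1
  x=-2.956: |R|=0.25380 <1
  x=-2.280: |R|=0.26732 <1
  x=-5.665: |R|=1.58673 >1
  x=-5.633: |R|=1.54830 >1
  x=-5.388: |R|=1.26730 >1
Stable set (-5.1333, 0).

(-5.1333,0); λ=-10 ⇒ h* = (77/15)/10 = 0.5133.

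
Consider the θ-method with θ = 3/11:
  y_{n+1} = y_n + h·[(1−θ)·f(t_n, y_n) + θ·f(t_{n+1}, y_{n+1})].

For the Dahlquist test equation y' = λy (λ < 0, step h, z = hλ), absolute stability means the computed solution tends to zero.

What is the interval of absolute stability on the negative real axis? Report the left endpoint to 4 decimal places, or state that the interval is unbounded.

Set f=λy, z=hλ:
  y_{n+1} = y_n + z·[8/11·y_n + 3/11·y_{n+1}] ⇒ (1 − 3/11z)y_{n+1} = (1 + 8/11z)y_n
  ⇒ R(z) = (1 + 8/11z)/(1 − 3/11z).

Boundary: |R(x)|=1, x<0.
x=-1.58: |R|=0.1042
R=−1: 1+8/11x = −1+3/11x ⇒ -5/11x=2 ⇒ x=2/(-5/11)=-4.4000
Confirm numerically:
  x=-4.244: |R|=0.96713 <1
  x=-3.421: |R|=0.76979 <1
  x=-3.235: |R|=0.71867 <1
  x=-2.434: |R|=0.46290 <1
  x=-4.907: |R|=1.09856 >1
  x=-4.617: |R|=1.04366 >1
Interval (-4.4000, 0).

(-4.4000, 0).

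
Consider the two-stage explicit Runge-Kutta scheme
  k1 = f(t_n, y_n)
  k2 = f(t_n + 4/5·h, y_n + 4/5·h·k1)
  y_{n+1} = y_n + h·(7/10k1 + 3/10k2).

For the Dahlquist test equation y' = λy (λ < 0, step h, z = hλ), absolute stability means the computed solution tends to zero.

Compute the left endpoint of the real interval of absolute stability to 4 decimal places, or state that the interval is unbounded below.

Test eqn y'=λy, z=hλ:
  k1=λy_n ⇒ h·k1=z·y_n;  k2=λ(1+4/5z)y_n ⇒ h·k2=z(1+4/5z)y_n
  y_{n+1}/y_n = 1 + 7/10z + 3/10z(1+4/5z) = 1 + z + 6/25z²
  so R(z) = 1 + z + 6/25z².

Boundary: |R(x)|=1, x<0.
x=-0.65: |R|=0.4514
R=1: x+6/25x²=0 ⇒ x=−25/6=-4.1667; min R=1−1/(4·6/25)=-0.0417>−1
Confirm numerically:
  x=-4.109: |R|=0.94313 <1
  x=-4.000: |R|=0.84000 <1
  x=-2.409: |R|=0.01621 <1
  x=-2.185: |R|=0.03919 <1
  x=-4.648: |R|=1.53694 >1
  x=-4.227: |R|=1.06121 >1
So |R|<1 on (-4.1667, 0).

left endpoint -4.1667.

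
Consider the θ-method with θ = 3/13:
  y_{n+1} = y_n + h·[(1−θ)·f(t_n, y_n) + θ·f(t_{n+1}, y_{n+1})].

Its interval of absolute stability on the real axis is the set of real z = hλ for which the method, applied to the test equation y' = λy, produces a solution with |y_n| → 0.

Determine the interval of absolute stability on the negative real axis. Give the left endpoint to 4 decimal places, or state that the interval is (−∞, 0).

On y'=λy, z=hλ:
  y_{n+1} = y_n + z·[10/13·y_n + 3/13·y_{n+1}] ⇒ (1 − 3/13z)y_{n+1} = (1 + 10/13z)y_n
  R(z) = (1 + 10/13z)/(1 − 3/13z).

Boundary: |R(x)|=1, x<0.
x=-1.11: |R|=0.1164
R=−1: 1+10/13x = −1+3/13x ⇒ -7/13x=2 ⇒ x=2/(-7/13)=-3.7143
Confirm numerically:
  x=-3.298: |R|=0.87272 <1
  x=-3.205: |R|=0.84236 <1
  x=-2.528: |R|=0.59658 <1
  x=-1.626: |R|=0.18235 <1
  x=-4.211: |R|=1.13565 >1
  x=-4.199: |R|=1.13255 >1
  x=-3.917: |R|=1.05733 >1
So |R|<1 on (-3.7143, 0).

z∈(-3.7143,0).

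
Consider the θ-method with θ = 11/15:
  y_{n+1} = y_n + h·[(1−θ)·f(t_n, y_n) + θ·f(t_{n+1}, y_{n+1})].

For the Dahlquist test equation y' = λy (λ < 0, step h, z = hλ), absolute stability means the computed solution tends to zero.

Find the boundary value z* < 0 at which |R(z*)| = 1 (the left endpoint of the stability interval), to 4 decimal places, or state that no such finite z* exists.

interval (−∞, 0).

With y'=λy (z=hλ):
  y_{n+1} = y_n + z·[4/15·y_n + 11/15·y_{n+1}] ⇒ (1 − 11/15z)y_{n+1} = (1 + 4/15z)y_n
  so R(z) = (1 + 4/15z)/(1 − 11/15z).

Need |R(x)|<1, x<0.
x=-0.55: |R|=0.6081
x=-2: |R|=0.1892
x=-10: |R|=0.2000
x=-100: |R|=0.3453
θ=11/15≥1/2 ⇒ |1+4/15x|<|1−11/15x| ∀x<0 ⇒ unbounded interval.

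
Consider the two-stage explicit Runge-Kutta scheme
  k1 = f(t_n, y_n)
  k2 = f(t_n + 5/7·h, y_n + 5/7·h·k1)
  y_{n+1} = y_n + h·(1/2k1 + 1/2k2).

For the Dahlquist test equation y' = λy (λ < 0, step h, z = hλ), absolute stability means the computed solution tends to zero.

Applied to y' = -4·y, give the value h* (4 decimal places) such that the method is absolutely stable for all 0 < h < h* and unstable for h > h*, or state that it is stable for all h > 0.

Test eqn y'=λy, z=hλ:
  k1=λy_n ⇒ h·k1=z·y_n;  k2=λ(1+5/7z)y_n ⇒ h·k2=z(1+5/7z)y_n
  y_{n+1}/y_n = 1 + 1/2z + 1/2z(1+5/7z) = 1 + z + 5/14z²
  Hence R(z) = 1 + z + 5/14z².

Solve |R(x)|<1 on ℝ⁻.
x=-1.1: |R|=0.3321
R=1: x+5/14x²=0 ⇒ x=−14/5=-2.8000; min R=1−1/(4·5/14)=0.3000>−1
Confirm numerically:
  x=-2.435: |R|=0.68258 <1
  x=-2.311: |R|=0.59640 <1
  x=-1.200: |R|=0.31429 <1
  x=-3.157: |R|=1.40252 >1
  x=-2.841: |R|=1.04160 >1
Stable set (-2.8000, 0).

(-2.8000,0); λ=-4 ⇒ h* = (14/5)/4 = 0.7000.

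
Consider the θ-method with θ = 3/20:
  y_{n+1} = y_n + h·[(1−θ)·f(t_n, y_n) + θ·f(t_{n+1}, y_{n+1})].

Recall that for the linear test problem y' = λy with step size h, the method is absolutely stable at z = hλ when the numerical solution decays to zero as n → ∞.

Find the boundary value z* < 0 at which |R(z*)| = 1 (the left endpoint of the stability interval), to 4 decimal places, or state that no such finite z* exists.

With y'=λy (z=hλ):
  y_{n+1} = y_n + z·[17/20·y_n + 3/20·y_{n+1}] ⇒ (1 − 3/20z)y_{n+1} = (1 + 17/20z)y_n
  Hence R(z) = (1 + 17/20z)/(1 − 3/20z).

Need |R(x)|<1, x<0.
x=-0.91: |R|=0.1993
R=−1: 1+17/20x = −1+3/20x ⇒ -7/10x=2 ⇒ x=2/(-7/10)=-2.8571
Confirm numerically:
  x=-2.095: |R|=0.59407 <1
  x=-2.036: |R|=0.55968 <1
  x=-1.624: |R|=0.30589 <1
  x=-3.203: |R|=1.16353 >1
  x=-2.993: |R|=1.06563 >1
Interval (-2.8571, 0).

left endpoint -2.8571.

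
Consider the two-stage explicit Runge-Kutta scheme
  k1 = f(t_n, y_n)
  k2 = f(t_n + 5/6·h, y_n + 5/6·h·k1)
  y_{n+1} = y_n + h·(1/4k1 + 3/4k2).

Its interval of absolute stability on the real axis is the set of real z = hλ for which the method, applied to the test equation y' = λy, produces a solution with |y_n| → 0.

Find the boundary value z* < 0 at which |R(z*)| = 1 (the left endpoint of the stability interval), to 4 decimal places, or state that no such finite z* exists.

Set f=λy, z=hλ:
  k1=λy_n ⇒ h·k1=z·y_n;  k2=λ(1+5/6z)y_n ⇒ h·k2=z(1+5/6z)y_n
  y_{n+1}/y_n = 1 + 1/4z + 3/4z(1+5/6z) = 1 + z + 5/8z²
  so R(z) = 1 + z + 5/8z².

Find x<0 with |R(x)|<1.
x=-1.07: |R|=0.6456
R=1: x+5/8x²=0 ⇒ x=−8/5=-1.6000; min R=1−1/(4·5/8)=0.6000>−1
Confirm numerically:
  x=-1.505: |R|=0.91064 <1
  x=-1.459: |R|=0.87143 <1
  x=-0.992: |R|=0.62304 <1
  x=-1.924: |R|=1.38961 >1
  x=-1.764: |R|=1.18081 >1
Interval (-1.6000, 0).

left endpoint -1.6000.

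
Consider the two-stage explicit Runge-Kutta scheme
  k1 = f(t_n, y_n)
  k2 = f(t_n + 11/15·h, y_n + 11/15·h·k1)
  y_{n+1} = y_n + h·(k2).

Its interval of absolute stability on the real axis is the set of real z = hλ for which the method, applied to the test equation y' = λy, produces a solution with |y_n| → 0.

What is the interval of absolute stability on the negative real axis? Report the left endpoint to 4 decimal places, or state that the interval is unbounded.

z∈(-1.3636,0).

Test eqn y'=λy, z=hλ:
  k1=λy_n ⇒ h·k1=z·y_n;  k2=λ(1+11/15z)y_n ⇒ h·k2=z(1+11/15z)y_n
  y_{n+1}/y_n = 1 + z(1+11/15z) = 1 + z + 11/15z²
  ⇒ R(z) = 1 + z + 11/15z².

Need |R(x)|<1, x<0.
x=-0.97: |R|=0.7200
R=1: x+11/15x²=0 ⇒ x=−15/11=-1.3636; min R=1−1/(4·11/15)=0.6591>−1
Confirm numerically:
  x=-1.319: |R|=0.95682 <1
  x=-1.233: |R|=0.88188 <1
  x=-1.232: |R|=0.88107 <1
  x=-1.886: |R|=1.72246 >1
  x=-1.813: |R|=1.59744 >1
  x=-1.474: |R|=1.11930 >1
Stable set (-1.3636, 0).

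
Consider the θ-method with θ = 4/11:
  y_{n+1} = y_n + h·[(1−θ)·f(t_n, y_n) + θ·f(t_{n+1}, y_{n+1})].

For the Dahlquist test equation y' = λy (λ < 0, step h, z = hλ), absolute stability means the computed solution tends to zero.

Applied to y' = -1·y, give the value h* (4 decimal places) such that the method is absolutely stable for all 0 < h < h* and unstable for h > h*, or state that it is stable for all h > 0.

(-7.3333,0); λ=-1 ⇒ h* = (22/3)/1 = 7.3333.

Set f=λy, z=hλ:
  y_{n+1} = y_n + z·[7/11·y_n + 4/11·y_{n+1}] ⇒ (1 − 4/11z)y_{n+1} = (1 + 7/11z)y_n
  Hence R(z) = (1 + 7/11z)/(1 − 4/11z).

Need |R(x)|<1, x<0.
x=-1.25: |R|=0.1406
R=−1: 1+7/11x = −1+4/11x ⇒ -3/11x=2 ⇒ x=2/(-3/11)=-7.3333
Confirm numerically:
  x=-6.412: |R|=0.92458 <1
  x=-3.972: |R|=0.62496 <1
  x=-2.946: |R|=0.42231 <1
  x=-7.771: |R|=1.03120 >1
  x=-7.718: |R|=1.02756 >1
Interval (-7.3333, 0).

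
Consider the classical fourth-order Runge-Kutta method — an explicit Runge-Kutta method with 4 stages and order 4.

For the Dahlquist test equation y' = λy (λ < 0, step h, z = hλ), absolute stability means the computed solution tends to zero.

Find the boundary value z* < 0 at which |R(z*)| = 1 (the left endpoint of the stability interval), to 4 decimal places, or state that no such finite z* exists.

z* = -2.7853.

Test eqn y'=λy, z=hλ:
  order 4, 4-stage ⇒ R(z)=1+z+z^2/2+z^3/6+z^4/24
  (e.g. R(-1.77)=0.28121, |R|=0.28121)

Solve |R(x)|<1 on ℝ⁻.
x=-1.77: |R|=0.2812
|R(-2.37)|=0.5343 |R(-2.04)|=0.3475 |R(-0.59)|=0.5549
Bisect:
  x_lo=-3.5885 |R|=3.0579  x_hi=-0.2274 |R|=0.7966
  mid=-1.90797 |R|=0.30676 →hi
  mid=-2.74825 |R|=0.94556 →hi
  mid=-3.16838 |R|=1.74883 →lo
  mid=-2.95831 |R|=1.29378 →lo
  mid=-2.85328 |R|=1.10743 →lo
  mid=-2.80076 |R|=1.02357 →lo
  mid=-2.77450 |R|=0.98385 →hi
  mid=-2.78763 |R|=1.00353 →lo
  mid=-2.78107 |R|=0.99365 →hi
  ...
  [-2.78538,-2.78517] ⇒ x*=-2.7853
So |R|<1 on (-2.7853, 0).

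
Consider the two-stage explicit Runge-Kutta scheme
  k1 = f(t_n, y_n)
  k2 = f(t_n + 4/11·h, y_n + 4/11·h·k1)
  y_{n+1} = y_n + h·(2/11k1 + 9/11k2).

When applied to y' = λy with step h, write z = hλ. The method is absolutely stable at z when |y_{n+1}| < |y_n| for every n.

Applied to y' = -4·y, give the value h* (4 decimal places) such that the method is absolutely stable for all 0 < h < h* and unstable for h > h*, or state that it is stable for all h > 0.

On y'=λy, z=hλ:
  k1=λy_n ⇒ h·k1=z·y_n;  k2=λ(1+4/11z)y_n ⇒ h·k2=z(1+4/11z)y_n
  y_{n+1}/y_n = 1 + 2/11z + 9/11z(1+4/11z) = 1 + z + 36/121z²
  Hence R(z) = 1 + z + 36/121z².

Solve |R(x)|<1 on ℝ⁻.
x=-1.37: |R|=0.1884
R=1: x+36/121x²=0 ⇒ x=−121/36=-3.3611; min R=1−1/(4·36/121)=0.1597>−1
Confirm numerically:
  x=-2.650: |R|=0.43934 <1
  x=-2.519: |R|=0.36888 <1
  x=-2.489: |R|=0.35418 <1
  x=-3.725: |R|=1.40329 >1
  x=-3.635: |R|=1.29621 >1
So |R|<1 on (-3.3611, 0).

(-3.3611,0); λ=-4 ⇒ h* = (121/36)/4 = 0.8403.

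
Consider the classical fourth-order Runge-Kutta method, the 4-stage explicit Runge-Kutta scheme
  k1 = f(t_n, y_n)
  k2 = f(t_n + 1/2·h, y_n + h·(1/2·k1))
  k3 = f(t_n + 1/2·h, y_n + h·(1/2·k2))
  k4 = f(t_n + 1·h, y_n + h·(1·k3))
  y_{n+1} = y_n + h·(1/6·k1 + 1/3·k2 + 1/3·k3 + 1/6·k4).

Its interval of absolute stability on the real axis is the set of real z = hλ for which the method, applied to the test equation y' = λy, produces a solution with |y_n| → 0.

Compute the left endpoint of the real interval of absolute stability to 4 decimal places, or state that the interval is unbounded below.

With y'=λy (z=hλ):
  order 4, 4-stage ⇒ R(z)=1+z+z^2/2+z^3/6+z^4/24
  (e.g. R(-0.9)=0.41084, |R|=0.41084)

Need |R(x)|<1, x<0.
x=-0.9: |R|=0.4108
|R(-3.06)|=1.4996 |R(-2.29)|=0.4764 |R(-1.94)|=0.3151
Bisect:
  x_lo=-3.4427 |R|=2.5359  x_hi=-0.2755 |R|=0.7592
  mid=-1.85911 |R|=0.29584 →hi
  mid=-2.65091 |R|=0.81558 →hi
  mid=-3.04680 |R|=1.47138 →lo
  mid=-2.84886 |R|=1.10014 →lo
  mid=-2.74988 |R|=0.94791 →hi
  mid=-2.79937 |R|=1.02143 →lo
  mid=-2.77462 |R|=0.98403 →hi
  mid=-2.78700 |R|=1.00257 →lo
  mid=-2.78081 |R|=0.99326 →hi
  mid=-2.78390 |R|=0.99791 →hi
  ...
  [-2.78545,-2.78526] ⇒ x*=-2.7853
Stable set (-2.7853, 0).

z* = -2.7853.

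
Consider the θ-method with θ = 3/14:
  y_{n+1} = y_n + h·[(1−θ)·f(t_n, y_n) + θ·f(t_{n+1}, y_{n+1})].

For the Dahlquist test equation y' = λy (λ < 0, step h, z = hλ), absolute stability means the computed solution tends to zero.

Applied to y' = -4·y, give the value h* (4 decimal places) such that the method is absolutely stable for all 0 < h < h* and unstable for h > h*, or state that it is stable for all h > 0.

Test eqn y'=λy, z=hλ:
  y_{n+1} = y_n + z·[11/14·y_n + 3/14·y_{n+1}] ⇒ (1 − 3/14z)y_{n+1} = (1 + 11/14z)y_n
  so R(z) = (1 + 11/14z)/(1 − 3/14z).

Find x<0 with |R(x)|<1.
x=-0.92: |R|=0.2315
R=−1: 1+11/14x = −1+3/14x ⇒ -4/7x=2 ⇒ x=2/(-4/7)=-3.5000
Confirm numerically:
  x=-2.915: |R|=0.79424 <1
  x=-2.322: |R|=0.55051 <1
  x=-3.935: |R|=1.13486 >1
  x=-3.868: |R|=1.11498 >1
Stable set (-3.5000, 0).

(-3.5000,0); λ=-4 ⇒ h* = (7/2)/4 = 0.8750.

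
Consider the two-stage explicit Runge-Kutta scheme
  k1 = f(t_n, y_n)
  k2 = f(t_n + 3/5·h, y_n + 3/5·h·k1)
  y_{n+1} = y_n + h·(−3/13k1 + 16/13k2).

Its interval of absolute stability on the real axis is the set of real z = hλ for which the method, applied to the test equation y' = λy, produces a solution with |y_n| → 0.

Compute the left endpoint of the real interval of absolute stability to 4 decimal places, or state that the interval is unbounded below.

z* = -1.3542.

On y'=λy, z=hλ:
  k1=λy_n ⇒ h·k1=z·y_n;  k2=λ(1+3/5z)y_n ⇒ h·k2=z(1+3/5z)y_n
  y_{n+1}/y_n = 1 − 3/13z + 16/13z(1+3/5z) = 1 + z + 48/65z²
  R(z) = 1 + z + 48/65z².

Boundary: |R(x)|=1, x<0.
x=-0.61: |R|=0.6648
R=1: x+48/65x²=0 ⇒ x=−65/48=-1.3542; min R=1−1/(4·48/65)=0.6615>−1
Confirm numerically:
  x=-1.301: |R|=0.94892 <1
  x=-0.628: |R|=0.66324 <1
  x=-0.563: |R|=0.67107 <1
  x=-1.744: |R|=1.50206 >1
  x=-1.682: |R|=1.40720 >1
  x=-1.650: |R|=1.36046 >1
Stable set (-1.3542, 0).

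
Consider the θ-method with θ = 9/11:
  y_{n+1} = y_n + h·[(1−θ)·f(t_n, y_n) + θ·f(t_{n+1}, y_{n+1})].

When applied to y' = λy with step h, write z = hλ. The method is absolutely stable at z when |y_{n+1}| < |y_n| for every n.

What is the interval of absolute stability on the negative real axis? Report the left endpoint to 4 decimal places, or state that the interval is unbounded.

On y'=λy, z=hλ:
  y_{n+1} = y_n + z·[2/11·y_n + 9/11·y_{n+1}] ⇒ (1 − 9/11z)y_{n+1} = (1 + 2/11z)y_n
  ⇒ R(z) = (1 + 2/11z)/(1 − 9/11z).

Find x<0 with |R(x)|<1.
x=-1.61: |R|=0.3052
x=-2: |R|=0.2414
x=-10: |R|=0.0891
x=-100: |R|=0.2075
θ=9/11≥1/2 ⇒ |1+2/11x|<|1−9/11x| ∀x<0 ⇒ unbounded interval.

interval (−∞, 0).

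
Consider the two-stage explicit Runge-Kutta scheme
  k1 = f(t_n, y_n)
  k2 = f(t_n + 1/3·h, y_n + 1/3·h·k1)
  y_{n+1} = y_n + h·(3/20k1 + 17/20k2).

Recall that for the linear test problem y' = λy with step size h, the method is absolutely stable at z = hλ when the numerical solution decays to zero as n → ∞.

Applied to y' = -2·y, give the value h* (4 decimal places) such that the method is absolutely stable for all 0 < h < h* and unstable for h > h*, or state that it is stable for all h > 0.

With y'=λy (z=hλ):
  k1=λy_n ⇒ h·k1=z·y_n;  k2=λ(1+1/3z)y_n ⇒ h·k2=z(1+1/3z)y_n
  y_{n+1}/y_n = 1 + 3/20z + 17/20z(1+1/3z) = 1 + z + 17/60z²
  R(z) = 1 + z + 17/60z².

Solve |R(x)|<1 on ℝ⁻.
x=-0.39: |R|=0.6531
R=1: x+17/60x²=0 ⇒ x=−60/17=-3.5294; min R=1−1/(4·17/60)=0.1176>−1
Confirm numerically:
  x=-2.516: |R|=0.27757 <1
  x=-2.434: |R|=0.24457 <1
  x=-1.655: |R|=0.12106 <1
  x=-4.085: |R|=1.64305 >1
  x=-3.982: |R|=1.51063 >1
  x=-3.622: |R|=1.09502 >1
Stable set (-3.5294, 0).

(-3.5294,0); λ=-2 ⇒ h* = (60/17)/2 = 1.7647.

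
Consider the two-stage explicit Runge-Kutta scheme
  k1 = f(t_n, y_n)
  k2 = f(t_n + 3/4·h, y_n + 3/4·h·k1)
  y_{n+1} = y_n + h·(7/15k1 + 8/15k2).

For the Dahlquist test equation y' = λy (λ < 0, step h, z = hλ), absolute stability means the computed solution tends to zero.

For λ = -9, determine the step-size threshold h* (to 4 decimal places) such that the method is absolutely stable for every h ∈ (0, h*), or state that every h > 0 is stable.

(-2.5000,0); λ=-9 ⇒ h* = (5/2)/9 = 0.2778.

Set f=λy, z=hλ:
  k1=λy_n ⇒ h·k1=z·y_n;  k2=λ(1+3/4z)y_n ⇒ h·k2=z(1+3/4z)y_n
  y_{n+1}/y_n = 1 + 7/15z + 8/15z(1+3/4z) = 1 + z + 2/5z²
  ⇒ R(z) = 1 + z + 2/5z².

Find x<0 with |R(x)|<1.
x=-0.58: |R|=0.5546
R=1: x+2/5x²=0 ⇒ x=−5/2=-2.5000; min R=1−1/(4·2/5)=0.3750>−1
Confirm numerically:
  x=-2.390: |R|=0.89484 <1
  x=-2.014: |R|=0.60848 <1
  x=-1.063: |R|=0.38899 <1
  x=-2.825: |R|=1.36725 >1
  x=-2.759: |R|=1.28583 >1
  x=-2.627: |R|=1.13345 >1
Interval (-2.5000, 0).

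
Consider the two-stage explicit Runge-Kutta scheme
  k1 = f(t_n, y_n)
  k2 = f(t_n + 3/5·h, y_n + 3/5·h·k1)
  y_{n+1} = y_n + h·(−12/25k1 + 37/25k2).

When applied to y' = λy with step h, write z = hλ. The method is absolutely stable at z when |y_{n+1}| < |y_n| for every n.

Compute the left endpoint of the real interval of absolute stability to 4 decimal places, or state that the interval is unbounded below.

Set f=λy, z=hλ:
  k1=λy_n ⇒ h·k1=z·y_n;  k2=λ(1+3/5z)y_n ⇒ h·k2=z(1+3/5z)y_n
  y_{n+1}/y_n = 1 − 12/25z + 37/25z(1+3/5z) = 1 + z + 111/125z²
  Hence R(z) = 1 + z + 111/125z².

Solve |R(x)|<1 on ℝ⁻.
x=-1.39: |R|=1.3257
R=1: x+111/125x²=0 ⇒ x=−125/111=-1.1261; min R=1−1/(4·111/125)=0.7185>−1
Confirm numerically:
  x=-0.979: |R|=0.87210 <1
  x=-0.668: |R|=0.72825 <1
  x=-0.639: |R|=0.72359 <1
  x=-0.463: |R|=0.72736 <1
  x=-1.719: |R|=1.90501 >1
  x=-1.648: |R|=1.76372 >1
  x=-1.601: |R|=1.67512 >1
So |R|<1 on (-1.1261, 0).

z* = -1.1261.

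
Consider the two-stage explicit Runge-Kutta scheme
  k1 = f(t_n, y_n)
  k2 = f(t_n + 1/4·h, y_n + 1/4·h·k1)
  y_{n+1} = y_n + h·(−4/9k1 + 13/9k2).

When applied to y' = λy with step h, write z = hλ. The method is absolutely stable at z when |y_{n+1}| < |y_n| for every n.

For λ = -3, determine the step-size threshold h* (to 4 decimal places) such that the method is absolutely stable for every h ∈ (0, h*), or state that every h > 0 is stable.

(-2.7692,0); λ=-3 ⇒ h* = (36/13)/3 = 0.9231.

Test eqn y'=λy, z=hλ:
  k1=λy_n ⇒ h·k1=z·y_n;  k2=λ(1+1/4z)y_n ⇒ h·k2=z(1+1/4z)y_n
  y_{n+1}/y_n = 1 − 4/9z + 13/9z(1+1/4z) = 1 + z + 13/36z²
  R(z) = 1 + z + 13/36z².

Solve |R(x)|<1 on ℝ⁻.
x=-1.71: |R|=0.3459
R=1: x+13/36x²=0 ⇒ x=−36/13=-2.7692; min R=1−1/(4·13/36)=0.3077>−1
Confirm numerically:
  x=-2.641: |R|=0.87771 <1
  x=-2.348: |R|=0.64284 <1
  x=-2.089: |R|=0.48686 <1
  x=-1.911: |R|=0.40775 <1
  x=-3.032: |R|=1.28770 >1
  x=-2.962: |R|=1.20619 >1
Stable set (-2.7692, 0).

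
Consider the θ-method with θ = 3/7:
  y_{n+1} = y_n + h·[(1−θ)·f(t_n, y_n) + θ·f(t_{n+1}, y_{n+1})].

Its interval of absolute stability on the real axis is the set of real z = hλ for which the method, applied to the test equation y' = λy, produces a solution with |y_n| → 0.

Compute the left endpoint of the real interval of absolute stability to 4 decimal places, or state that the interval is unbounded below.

z* = -14.0000.

On y'=λy, z=hλ:
  y_{n+1} = y_n + z·[4/7·y_n + 3/7·y_{n+1}] ⇒ (1 − 3/7z)y_{n+1} = (1 + 4/7z)y_n
  R(z) = (1 + 4/7z)/(1 − 3/7z).

Find x<0 with |R(x)|<1.
x=-0.96: |R|=0.3198
R=−1: 1+4/7x = −1+3/7x ⇒ -1/7x=2 ⇒ x=2/(-1/7)=-14.0000
Confirm numerically:
  x=-10.737: |R|=0.91678 <1
  x=-7.425: |R|=0.77541 <1
  x=-5.625: |R|=0.64921 <1
  x=-14.427: |R|=1.00849 >1
  x=-14.405: |R|=1.00807 >1
  x=-14.021: |R|=1.00043 >1
Stable set (-14.0000, 0).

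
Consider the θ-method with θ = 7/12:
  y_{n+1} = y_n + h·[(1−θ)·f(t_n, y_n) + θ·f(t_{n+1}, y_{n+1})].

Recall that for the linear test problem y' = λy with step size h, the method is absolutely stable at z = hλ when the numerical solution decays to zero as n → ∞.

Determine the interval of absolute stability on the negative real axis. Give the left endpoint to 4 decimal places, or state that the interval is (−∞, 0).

Set f=λy, z=hλ:
  y_{n+1} = y_n + z·[5/12·y_n + 7/12·y_{n+1}] ⇒ (1 − 7/12z)y_{n+1} = (1 + 5/12z)y_n
  ⇒ R(z) = (1 + 5/12z)/(1 − 7/12z).

Find x<0 with |R(x)|<1.
x=-1.31: |R|=0.2574
x=-2: |R|=0.0769
x=-10: |R|=0.4634
x=-100: |R|=0.6854
θ=7/12≥1/2 ⇒ |1+5/12x|<|1−7/12x| ∀x<0 ⇒ interval (−∞,0).

interval (−∞, 0).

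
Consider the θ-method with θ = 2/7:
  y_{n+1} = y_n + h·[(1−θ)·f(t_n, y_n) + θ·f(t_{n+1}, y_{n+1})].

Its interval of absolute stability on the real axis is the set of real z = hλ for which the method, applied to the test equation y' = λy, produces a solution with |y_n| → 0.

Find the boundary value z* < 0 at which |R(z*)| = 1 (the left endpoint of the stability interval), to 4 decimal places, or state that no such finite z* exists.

Set f=λy, z=hλ:
  y_{n+1} = y_n + z·[5/7·y_n + 2/7·y_{n+1}] ⇒ (1 − 2/7z)y_{n+1} = (1 + 5/7z)y_n
  Hence R(z) = (1 + 5/7z)/(1 − 2/7z).

Boundary: |R(x)|=1, x<0.
x=-1.42: |R|=0.0102
R=−1: 1+5/7x = −1+2/7x ⇒ -3/7x=2 ⇒ x=2/(-3/7)=-4.6667
Confirm numerically:
  x=-4.296: |R|=0.92868 <1
  x=-4.117: |R|=0.89176 <1
  x=-3.207: |R|=0.67355 <1
  x=-2.472: |R|=0.44876 <1
  x=-5.017: |R|=1.06170 >1
  x=-4.779: |R|=1.02035 >1
Interval (-4.6667, 0).

z* = -4.6667.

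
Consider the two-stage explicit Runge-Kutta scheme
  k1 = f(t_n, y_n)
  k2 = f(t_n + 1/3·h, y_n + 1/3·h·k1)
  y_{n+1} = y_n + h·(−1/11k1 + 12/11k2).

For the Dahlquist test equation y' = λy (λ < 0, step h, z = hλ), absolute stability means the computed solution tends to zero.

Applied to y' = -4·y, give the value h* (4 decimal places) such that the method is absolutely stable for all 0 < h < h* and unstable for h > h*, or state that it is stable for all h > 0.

(-2.7500,0); λ=-4 ⇒ h* = (11/4)/4 = 0.6875.

With y'=λy (z=hλ):
  k1=λy_n ⇒ h·k1=z·y_n;  k2=λ(1+1/3z)y_n ⇒ h·k2=z(1+1/3z)y_n
  y_{n+1}/y_n = 1 − 1/11z + 12/11z(1+1/3z) = 1 + z + 4/11z²
  Hence R(z) = 1 + z + 4/11z².

Need |R(x)|<1, x<0.
x=-0.75: |R|=0.4545
R=1: x+4/11x²=0 ⇒ x=−11/4=-2.7500; min R=1−1/(4·4/11)=0.3125>−1
Confirm numerically:
  x=-2.458: |R|=0.73901 <1
  x=-1.339: |R|=0.31297 <1
  x=-1.263: |R|=0.31706 <1
  x=-3.212: |R|=1.53962 >1
  x=-3.165: |R|=1.47763 >1
So |R|<1 on (-2.7500, 0).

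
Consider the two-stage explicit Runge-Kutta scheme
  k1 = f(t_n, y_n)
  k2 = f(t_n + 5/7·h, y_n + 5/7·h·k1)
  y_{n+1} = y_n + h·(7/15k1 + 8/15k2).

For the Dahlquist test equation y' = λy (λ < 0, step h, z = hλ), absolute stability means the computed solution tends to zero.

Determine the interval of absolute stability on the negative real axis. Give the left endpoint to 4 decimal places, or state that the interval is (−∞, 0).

With y'=λy (z=hλ):
  k1=λy_n ⇒ h·k1=z·y_n;  k2=λ(1+5/7z)y_n ⇒ h·k2=z(1+5/7z)y_n
  y_{n+1}/y_n = 1 + 7/15z + 8/15z(1+5/7z) = 1 + z + 8/21z²
  ⇒ R(z) = 1 + z + 8/21z².

Boundary: |R(x)|=1, x<0.
x=-1.05: |R|=0.3700
R=1: x+8/21x²=0 ⇒ x=−21/8=-2.6250; min R=1−1/(4·8/21)=0.3438>−1
Confirm numerically:
  x=-2.590: |R|=0.96547 <1
  x=-2.558: |R|=0.93471 <1
  x=-2.557: |R|=0.93376 <1
  x=-3.213: |R|=1.71971 >1
  x=-2.764: |R|=1.14636 >1
  x=-2.671: |R|=1.04681 >1
So |R|<1 on (-2.6250, 0).

(-2.6250, 0).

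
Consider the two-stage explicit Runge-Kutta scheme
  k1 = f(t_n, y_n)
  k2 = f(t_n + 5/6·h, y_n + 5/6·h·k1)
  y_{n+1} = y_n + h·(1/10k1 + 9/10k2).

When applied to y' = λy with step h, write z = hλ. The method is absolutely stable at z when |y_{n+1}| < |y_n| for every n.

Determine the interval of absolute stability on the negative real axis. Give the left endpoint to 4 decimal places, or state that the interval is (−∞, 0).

On y'=λy, z=hλ:
  k1=λy_n ⇒ h·k1=z·y_n;  k2=λ(1+5/6z)y_n ⇒ h·k2=z(1+5/6z)y_n
  y_{n+1}/y_n = 1 + 1/10z + 9/10z(1+5/6z) = 1 + z + 3/4z²
  R(z) = 1 + z + 3/4z².

Find x<0 with |R(x)|<1.
x=-1.23: |R|=0.9047
R=1: x+3/4x²=0 ⇒ x=−4/3=-1.3333; min R=1−1/(4·3/4)=0.6667>−1
Confirm numerically:
  x=-1.123: |R|=0.82285 <1
  x=-1.067: |R|=0.78687 <1
  x=-0.885: |R|=0.70242 <1
  x=-1.869: |R|=1.75087 >1
  x=-1.858: |R|=1.73112 >1
  x=-1.624: |R|=1.35403 >1
So |R|<1 on (-1.3333, 0).

(-1.3333, 0).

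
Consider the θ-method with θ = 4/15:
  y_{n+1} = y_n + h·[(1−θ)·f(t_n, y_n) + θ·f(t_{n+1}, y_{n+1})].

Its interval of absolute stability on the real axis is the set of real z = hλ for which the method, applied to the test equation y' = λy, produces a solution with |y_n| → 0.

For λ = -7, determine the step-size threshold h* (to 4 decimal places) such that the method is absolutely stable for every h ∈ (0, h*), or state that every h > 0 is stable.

With y'=λy (z=hλ):
  y_{n+1} = y_n + z·[11/15·y_n + 4/15·y_{n+1}] ⇒ (1 − 4/15z)y_{n+1} = (1 + 11/15z)y_n
  ⇒ R(z) = (1 + 11/15z)/(1 − 4/15z).

Boundary: |R(x)|=1, x<0.
x=-1.69: |R|=0.1650
R=−1: 1+11/15x = −1+4/15x ⇒ -7/15x=2 ⇒ x=2/(-7/15)=-4.2857
Confirm numerically:
  x=-3.508: |R|=0.81248 <1
  x=-3.355: |R|=0.77076 <1
  x=-2.783: |R|=0.59747 <1
  x=-2.230: |R|=0.39841 <1
  x=-4.881: |R|=1.12070 >1
  x=-4.667: |R|=1.07927 >1
So |R|<1 on (-4.2857, 0).

(-4.2857,0); λ=-7 ⇒ h* = (30/7)/7 = 0.6122.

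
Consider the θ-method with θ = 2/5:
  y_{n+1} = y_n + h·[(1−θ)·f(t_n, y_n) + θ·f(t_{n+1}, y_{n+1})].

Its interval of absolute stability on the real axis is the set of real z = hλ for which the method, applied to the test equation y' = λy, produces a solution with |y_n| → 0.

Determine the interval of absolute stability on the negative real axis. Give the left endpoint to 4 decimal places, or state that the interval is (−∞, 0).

(-10.0000, 0).

On y'=λy, z=hλ:
  y_{n+1} = y_n + z·[3/5·y_n + 2/5·y_{n+1}] ⇒ (1 − 2/5z)y_{n+1} = (1 + 3/5z)y_n
  so R(z) = (1 + 3/5z)/(1 − 2/5z).

Boundary: |R(x)|=1, x<0.
x=-0.99: |R|=0.2908
R=−1: 1+3/5x = −1+2/5x ⇒ -1/5x=2 ⇒ x=2/(-1/5)=-10.0000
Confirm numerically:
  x=-7.097: |R|=0.84875 <1
  x=-6.392: |R|=0.79712 <1
  x=-4.223: |R|=0.57036 <1
  x=-10.415: |R|=1.01607 >1
  x=-10.191: |R|=1.00753 >1
Stable set (-10.0000, 0).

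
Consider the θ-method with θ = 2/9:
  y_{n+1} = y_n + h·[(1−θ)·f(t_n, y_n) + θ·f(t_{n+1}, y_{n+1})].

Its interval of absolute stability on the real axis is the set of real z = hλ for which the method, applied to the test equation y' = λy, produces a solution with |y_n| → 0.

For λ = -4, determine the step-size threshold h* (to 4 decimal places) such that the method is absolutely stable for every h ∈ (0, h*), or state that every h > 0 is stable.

On y'=λy, z=hλ:
  y_{n+1} = y_n + z·[7/9·y_n + 2/9·y_{n+1}] ⇒ (1 − 2/9z)y_{n+1} = (1 + 7/9z)y_n
  so R(z) = (1 + 7/9z)/(1 − 2/9z).

Solve |R(x)|<1 on ℝ⁻.
x=-1.44: |R|=0.0909
R=−1: 1+7/9x = −1+2/9x ⇒ -5/9x=2 ⇒ x=2/(-5/9)=-3.6000
Confirm numerically:
  x=-3.439: |R|=0.94930 <1
  x=-2.661: |R|=0.67218 <1
  x=-1.855: |R|=0.31353 <1
  x=-4.022: |R|=1.12380 >1
  x=-3.991: |R|=1.11512 >1
  x=-3.899: |R|=1.08900 >1
So |R|<1 on (-3.6000, 0).

(-3.6000,0); λ=-4 ⇒ h* = (18/5)/4 = 0.9000.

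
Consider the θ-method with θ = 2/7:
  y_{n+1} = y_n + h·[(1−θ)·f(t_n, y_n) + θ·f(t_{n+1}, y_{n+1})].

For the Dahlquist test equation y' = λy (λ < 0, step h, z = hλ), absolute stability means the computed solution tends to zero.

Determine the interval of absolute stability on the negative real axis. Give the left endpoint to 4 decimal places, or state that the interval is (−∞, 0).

(-4.6667, 0).

On y'=λy, z=hλ:
  y_{n+1} = y_n + z·[5/7·y_n + 2/7·y_{n+1}] ⇒ (1 − 2/7z)y_{n+1} = (1 + 5/7z)y_n
  Hence R(z) = (1 + 5/7z)/(1 − 2/7z).

Boundary: |R(x)|=1, x<0.
x=-0.85: |R|=0.3161
R=−1: 1+5/7x = −1+2/7x ⇒ -3/7x=2 ⇒ x=2/(-3/7)=-4.6667
Confirm numerically:
  x=-3.786: |R|=0.81869 <1
  x=-2.649: |R|=0.50781 <1
  x=-2.040: |R|=0.28881 <1
  x=-1.889: |R|=0.22685 <1
  x=-5.121: |R|=1.07905 >1
  x=-4.779: |R|=1.02035 >1
So |R|<1 on (-4.6667, 0).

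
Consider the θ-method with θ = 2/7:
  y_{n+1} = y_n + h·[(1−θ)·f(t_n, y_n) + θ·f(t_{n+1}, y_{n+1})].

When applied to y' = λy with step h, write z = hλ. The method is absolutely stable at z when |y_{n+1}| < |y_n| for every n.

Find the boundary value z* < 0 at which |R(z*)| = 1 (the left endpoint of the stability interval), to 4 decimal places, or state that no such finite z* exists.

With y'=λy (z=hλ):
  y_{n+1} = y_n + z·[5/7·y_n + 2/7·y_{n+1}] ⇒ (1 − 2/7z)y_{n+1} = (1 + 5/7z)y_n
  so R(z) = (1 + 5/7z)/(1 − 2/7z).

Find x<0 with |R(x)|<1.
x=-1.05: |R|=0.1923
R=−1: 1+5/7x = −1+2/7x ⇒ -3/7x=2 ⇒ x=2/(-3/7)=-4.6667
Confirm numerically:
  x=-4.417: |R|=0.95270 <1
  x=-3.035: |R|=0.62548 <1
  x=-2.597: |R|=0.49082 <1
  x=-2.415: |R|=0.42899 <1
  x=-5.143: |R|=1.08267 >1
  x=-5.094: |R|=1.07459 >1
  x=-4.735: |R|=1.01245 >1
Stable set (-4.6667, 0).

left endpoint -4.6667.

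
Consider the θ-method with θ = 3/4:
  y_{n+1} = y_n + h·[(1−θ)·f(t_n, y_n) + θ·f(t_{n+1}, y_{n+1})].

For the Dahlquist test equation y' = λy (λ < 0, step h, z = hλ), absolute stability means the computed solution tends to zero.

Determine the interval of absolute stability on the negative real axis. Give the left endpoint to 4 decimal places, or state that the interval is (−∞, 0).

(−∞, 0) — no finite endpoint.

Set f=λy, z=hλ:
  y_{n+1} = y_n + z·[1/4·y_n + 3/4·y_{n+1}] ⇒ (1 − 3/4z)y_{n+1} = (1 + 1/4z)y_n
  so R(z) = (1 + 1/4z)/(1 − 3/4z).

Need |R(x)|<1, x<0.
x=-1.04: |R|=0.4157
x=-2: |R|=0.2000
x=-10: |R|=0.1765
x=-100: |R|=0.3158
θ=3/4≥1/2 ⇒ |1+1/4x|<|1−3/4x| ∀x<0 ⇒ interval (−∞,0).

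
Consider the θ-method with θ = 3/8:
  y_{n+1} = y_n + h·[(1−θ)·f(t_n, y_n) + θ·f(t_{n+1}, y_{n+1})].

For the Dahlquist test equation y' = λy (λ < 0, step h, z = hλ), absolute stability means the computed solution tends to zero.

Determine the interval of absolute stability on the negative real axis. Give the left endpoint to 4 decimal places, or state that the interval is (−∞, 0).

Test eqn y'=λy, z=hλ:
  y_{n+1} = y_n + z·[5/8·y_n + 3/8·y_{n+1}] ⇒ (1 − 3/8z)y_{n+1} = (1 + 5/8z)y_n
  Hence R(z) = (1 + 5/8z)/(1 − 3/8z).

Need |R(x)|<1, x<0.
x=-1.42: |R|=0.0734
R=−1: 1+5/8x = −1+3/8x ⇒ -1/4x=2 ⇒ x=2/(-1/4)=-8.0000
Confirm numerically:
  x=-7.936: |R|=0.99598 <1
  x=-7.786: |R|=0.98635 <1
  x=-4.900: |R|=0.72687 <1
  x=-8.440: |R|=1.02641 >1
  x=-8.346: |R|=1.02095 >1
  x=-8.320: |R|=1.01942 >1
So |R|<1 on (-8.0000, 0).

(-8.0000, 0).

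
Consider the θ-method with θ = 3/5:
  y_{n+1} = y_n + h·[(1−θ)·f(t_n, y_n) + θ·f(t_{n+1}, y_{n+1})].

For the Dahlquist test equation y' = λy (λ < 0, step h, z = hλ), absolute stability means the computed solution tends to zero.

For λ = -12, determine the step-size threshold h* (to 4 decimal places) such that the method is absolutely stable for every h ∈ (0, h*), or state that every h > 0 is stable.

Test eqn y'=λy, z=hλ:
  y_{n+1} = y_n + z·[2/5·y_n + 3/5·y_{n+1}] ⇒ (1 − 3/5z)y_{n+1} = (1 + 2/5z)y_n
  Hence R(z) = (1 + 2/5z)/(1 − 3/5z).

Boundary: |R(x)|=1, x<0.
x=-0.83: |R|=0.4459
x=-2: |R|=0.0909
x=-10: |R|=0.4286
x=-100: |R|=0.6393
θ=3/5≥1/2 ⇒ |1+2/5x|<|1−3/5x| ∀x<0 ⇒ stable on all of ℝ⁻.

(−∞, 0) — no finite endpoint. Any h>0 works for λ=-12.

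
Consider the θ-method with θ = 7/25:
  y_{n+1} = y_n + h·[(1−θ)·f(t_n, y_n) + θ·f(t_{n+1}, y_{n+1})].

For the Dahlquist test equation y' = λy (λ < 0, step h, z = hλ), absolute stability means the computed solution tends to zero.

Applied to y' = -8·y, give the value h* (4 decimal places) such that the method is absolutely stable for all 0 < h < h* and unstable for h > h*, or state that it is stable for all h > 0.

On y'=λy, z=hλ:
  y_{n+1} = y_n + z·[18/25·y_n + 7/25·y_{n+1}] ⇒ (1 − 7/25z)y_{n+1} = (1 + 18/25z)y_n
  ⇒ R(z) = (1 + 18/25z)/(1 − 7/25z).

Solve |R(x)|<1 on ℝ⁻.
x=-1.65: |R|=0.1286
R=−1: 1+18/25x = −1+7/25x ⇒ -11/25x=2 ⇒ x=2/(-11/25)=-4.5455
Confirm numerically:
  x=-4.421: |R|=0.97553 <1
  x=-3.055: |R|=0.64655 <1
  x=-2.836: |R|=0.58075 <1
  x=-4.983: |R|=1.08038 >1
  x=-4.719: |R|=1.03290 >1
Interval (-4.5455, 0).

(-4.5455,0); λ=-8 ⇒ h* = (50/11)/8 = 0.5682.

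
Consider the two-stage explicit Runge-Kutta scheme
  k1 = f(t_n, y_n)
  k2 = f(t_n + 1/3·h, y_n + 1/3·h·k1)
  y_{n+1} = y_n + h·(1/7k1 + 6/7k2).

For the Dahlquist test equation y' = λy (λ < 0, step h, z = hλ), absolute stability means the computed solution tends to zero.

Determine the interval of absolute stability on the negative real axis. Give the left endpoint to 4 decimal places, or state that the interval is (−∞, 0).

Test eqn y'=λy, z=hλ:
  k1=λy_n ⇒ h·k1=z·y_n;  k2=λ(1+1/3z)y_n ⇒ h·k2=z(1+1/3z)y_n
  y_{n+1}/y_n = 1 + 1/7z + 6/7z(1+1/3z) = 1 + z + 2/7z²
  so R(z) = 1 + z + 2/7z².

Need |R(x)|<1, x<0.
x=-0.85: |R|=0.3564
R=1: x+2/7x²=0 ⇒ x=−7/2=-3.5000; min R=1−1/(4·2/7)=0.1250>−1
Confirm numerically:
  x=-3.372: |R|=0.87668 <1
  x=-3.003: |R|=0.57357 <1
  x=-2.413: |R|=0.25059 <1
  x=-3.949: |R|=1.50660 >1
  x=-3.793: |R|=1.31753 >1
  x=-3.700: |R|=1.21143 >1
Stable set (-3.5000, 0).

z∈(-3.5000,0).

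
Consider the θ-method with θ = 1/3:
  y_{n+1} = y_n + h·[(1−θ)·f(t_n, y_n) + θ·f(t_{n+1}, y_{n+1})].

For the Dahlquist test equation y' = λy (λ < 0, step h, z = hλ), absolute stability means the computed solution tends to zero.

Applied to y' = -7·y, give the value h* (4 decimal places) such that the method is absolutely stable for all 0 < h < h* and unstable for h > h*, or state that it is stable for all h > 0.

(-6.0000,0); λ=-7 ⇒ h* = (6)/7 = 0.8571.

With y'=λy (z=hλ):
  y_{n+1} = y_n + z·[2/3·y_n + 1/3·y_{n+1}] ⇒ (1 − 1/3z)y_{n+1} = (1 + 2/3z)y_n
  so R(z) = (1 + 2/3z)/(1 − 1/3z).

Solve |R(x)|<1 on ℝ⁻.
x=-0.43: |R|=0.6239
R=−1: 1+2/3x = −1+1/3x ⇒ -1/3x=2 ⇒ x=2/(-1/3)=-6.0000
Confirm numerically:
  x=-5.393: |R|=0.92768 <1
  x=-4.658: |R|=0.82476 <1
  x=-4.377: |R|=0.77999 <1
  x=-4.174: |R|=0.74547 <1
  x=-6.402: |R|=1.04276 >1
  x=-6.386: |R|=1.04113 >1
  x=-6.099: |R|=1.01088 >1
Stable set (-6.0000, 0).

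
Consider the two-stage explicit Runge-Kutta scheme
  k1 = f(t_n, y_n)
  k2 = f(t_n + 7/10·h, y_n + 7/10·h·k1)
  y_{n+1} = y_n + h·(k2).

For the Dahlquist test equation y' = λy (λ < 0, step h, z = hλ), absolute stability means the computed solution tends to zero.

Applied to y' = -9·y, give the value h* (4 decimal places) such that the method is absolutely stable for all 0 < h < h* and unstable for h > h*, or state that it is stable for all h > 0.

(-1.4286,0); λ=-9 ⇒ h* = (10/7)/9 = 0.1587.

Set f=λy, z=hλ:
  k1=λy_n ⇒ h·k1=z·y_n;  k2=λ(1+7/10z)y_n ⇒ h·k2=z(1+7/10z)y_n
  y_{n+1}/y_n = 1 + z(1+7/10z) = 1 + z + 7/10z²
  so R(z) = 1 + z + 7/10z².

Find x<0 with |R(x)|<1.
x=-1.51: |R|=1.0861
R=1: x+7/10x²=0 ⇒ x=−10/7=-1.4286; min R=1−1/(4·7/10)=0.6429>−1
Confirm numerically:
  x=-1.216: |R|=0.81906 <1
  x=-0.942: |R|=0.67915 <1
  x=-0.763: |R|=0.64452 <1
  x=-1.619: |R|=1.21581 >1
  x=-1.583: |R|=1.17112 >1
  x=-1.524: |R|=1.10180 >1
Interval (-1.4286, 0).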